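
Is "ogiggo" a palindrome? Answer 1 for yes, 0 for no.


Input: ogiggo
Reversed: oggigo
  Compare pos 0 ('o') with pos 5 ('o'): match
  Compare pos 1 ('g') with pos 4 ('g'): match
  Compare pos 2 ('i') with pos 3 ('g'): MISMATCH
Result: not a palindrome

0


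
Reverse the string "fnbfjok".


Input: fnbfjok
Reading characters right to left:
  Position 6: 'k'
  Position 5: 'o'
  Position 4: 'j'
  Position 3: 'f'
  Position 2: 'b'
  Position 1: 'n'
  Position 0: 'f'
Reversed: kojfbnf

kojfbnf


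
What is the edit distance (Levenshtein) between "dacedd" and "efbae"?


Computing edit distance: "dacedd" -> "efbae"
DP table:
           e    f    b    a    e
      0    1    2    3    4    5
  d   1    1    2    3    4    5
  a   2    2    2    3    3    4
  c   3    3    3    3    4    4
  e   4    3    4    4    4    4
  d   5    4    4    5    5    5
  d   6    5    5    5    6    6
Edit distance = dp[6][5] = 6

6


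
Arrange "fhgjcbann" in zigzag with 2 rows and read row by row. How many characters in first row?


Zigzag "fhgjcbann" into 2 rows:
Placing characters:
  'f' => row 0
  'h' => row 1
  'g' => row 0
  'j' => row 1
  'c' => row 0
  'b' => row 1
  'a' => row 0
  'n' => row 1
  'n' => row 0
Rows:
  Row 0: "fgcan"
  Row 1: "hjbn"
First row length: 5

5


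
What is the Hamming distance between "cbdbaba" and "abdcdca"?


Comparing "cbdbaba" and "abdcdca" position by position:
  Position 0: 'c' vs 'a' => differ
  Position 1: 'b' vs 'b' => same
  Position 2: 'd' vs 'd' => same
  Position 3: 'b' vs 'c' => differ
  Position 4: 'a' vs 'd' => differ
  Position 5: 'b' vs 'c' => differ
  Position 6: 'a' vs 'a' => same
Total differences (Hamming distance): 4

4


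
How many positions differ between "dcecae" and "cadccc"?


Comparing "dcecae" and "cadccc" position by position:
  Position 0: 'd' vs 'c' => DIFFER
  Position 1: 'c' vs 'a' => DIFFER
  Position 2: 'e' vs 'd' => DIFFER
  Position 3: 'c' vs 'c' => same
  Position 4: 'a' vs 'c' => DIFFER
  Position 5: 'e' vs 'c' => DIFFER
Positions that differ: 5

5


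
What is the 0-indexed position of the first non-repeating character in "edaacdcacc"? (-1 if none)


Input: edaacdcacc
Character frequencies:
  'a': 3
  'c': 4
  'd': 2
  'e': 1
Scanning left to right for freq == 1:
  Position 0 ('e'): unique! => answer = 0

0


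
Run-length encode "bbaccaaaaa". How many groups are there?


Input: bbaccaaaaa
Scanning for consecutive runs:
  Group 1: 'b' x 2 (positions 0-1)
  Group 2: 'a' x 1 (positions 2-2)
  Group 3: 'c' x 2 (positions 3-4)
  Group 4: 'a' x 5 (positions 5-9)
Total groups: 4

4


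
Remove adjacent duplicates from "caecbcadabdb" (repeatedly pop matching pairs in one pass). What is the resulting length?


Input: caecbcadabdb
Stack-based adjacent duplicate removal:
  Read 'c': push. Stack: c
  Read 'a': push. Stack: ca
  Read 'e': push. Stack: cae
  Read 'c': push. Stack: caec
  Read 'b': push. Stack: caecb
  Read 'c': push. Stack: caecbc
  Read 'a': push. Stack: caecbca
  Read 'd': push. Stack: caecbcad
  Read 'a': push. Stack: caecbcada
  Read 'b': push. Stack: caecbcadab
  Read 'd': push. Stack: caecbcadabd
  Read 'b': push. Stack: caecbcadabdb
Final stack: "caecbcadabdb" (length 12)

12


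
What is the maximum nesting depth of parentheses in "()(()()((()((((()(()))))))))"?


Input: "()(()()((()((((()(()))))))))"
Tracking depth:
  Position 0 '(': depth becomes 1
  Position 1 ')': depth becomes 0
  Position 2 '(': depth becomes 1
  Position 3 '(': depth becomes 2
  Position 4 ')': depth becomes 1
  Position 5 '(': depth becomes 2
  Position 6 ')': depth becomes 1
  Position 7 '(': depth becomes 2
  Position 8 '(': depth becomes 3
  Position 9 '(': depth becomes 4
  Position 10 ')': depth becomes 3
  Position 11 '(': depth becomes 4
  Position 12 '(': depth becomes 5
  Position 13 '(': depth becomes 6
  Position 14 '(': depth becomes 7
  Position 15 '(': depth becomes 8
  Position 16 ')': depth becomes 7
  Position 17 '(': depth becomes 8
  Position 18 '(': depth becomes 9
  Position 19 ')': depth becomes 8
  Position 20 ')': depth becomes 7
  Position 21 ')': depth becomes 6
  Position 22 ')': depth becomes 5
  Position 23 ')': depth becomes 4
  Position 24 ')': depth becomes 3
  Position 25 ')': depth becomes 2
  Position 26 ')': depth becomes 1
  Position 27 ')': depth becomes 0
Maximum depth reached: 9

9


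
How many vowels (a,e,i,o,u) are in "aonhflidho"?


Input: aonhflidho
Checking each character:
  'a' at position 0: vowel (running total: 1)
  'o' at position 1: vowel (running total: 2)
  'n' at position 2: consonant
  'h' at position 3: consonant
  'f' at position 4: consonant
  'l' at position 5: consonant
  'i' at position 6: vowel (running total: 3)
  'd' at position 7: consonant
  'h' at position 8: consonant
  'o' at position 9: vowel (running total: 4)
Total vowels: 4

4


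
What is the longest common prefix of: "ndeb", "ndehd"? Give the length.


Words: ndeb, ndehd
  Position 0: all 'n' => match
  Position 1: all 'd' => match
  Position 2: all 'e' => match
  Position 3: ('b', 'h') => mismatch, stop
LCP = "nde" (length 3)

3


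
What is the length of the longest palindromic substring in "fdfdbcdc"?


Input: "fdfdbcdc"
Checking substrings for palindromes:
  [0:3] "fdf" (len 3) => palindrome
  [1:4] "dfd" (len 3) => palindrome
  [5:8] "cdc" (len 3) => palindrome
Longest palindromic substring: "fdf" with length 3

3


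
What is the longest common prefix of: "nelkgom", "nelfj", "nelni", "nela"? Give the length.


Words: nelkgom, nelfj, nelni, nela
  Position 0: all 'n' => match
  Position 1: all 'e' => match
  Position 2: all 'l' => match
  Position 3: ('k', 'f', 'n', 'a') => mismatch, stop
LCP = "nel" (length 3)

3


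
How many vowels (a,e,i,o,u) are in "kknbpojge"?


Input: kknbpojge
Checking each character:
  'k' at position 0: consonant
  'k' at position 1: consonant
  'n' at position 2: consonant
  'b' at position 3: consonant
  'p' at position 4: consonant
  'o' at position 5: vowel (running total: 1)
  'j' at position 6: consonant
  'g' at position 7: consonant
  'e' at position 8: vowel (running total: 2)
Total vowels: 2

2


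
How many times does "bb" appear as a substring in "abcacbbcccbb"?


Searching for "bb" in "abcacbbcccbb"
Scanning each position:
  Position 0: "ab" => no
  Position 1: "bc" => no
  Position 2: "ca" => no
  Position 3: "ac" => no
  Position 4: "cb" => no
  Position 5: "bb" => MATCH
  Position 6: "bc" => no
  Position 7: "cc" => no
  Position 8: "cc" => no
  Position 9: "cb" => no
  Position 10: "bb" => MATCH
Total occurrences: 2

2


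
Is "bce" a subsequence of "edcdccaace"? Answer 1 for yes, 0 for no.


Check if "bce" is a subsequence of "edcdccaace"
Greedy scan:
  Position 0 ('e'): no match needed
  Position 1 ('d'): no match needed
  Position 2 ('c'): no match needed
  Position 3 ('d'): no match needed
  Position 4 ('c'): no match needed
  Position 5 ('c'): no match needed
  Position 6 ('a'): no match needed
  Position 7 ('a'): no match needed
  Position 8 ('c'): no match needed
  Position 9 ('e'): no match needed
Only matched 0/3 characters => not a subsequence

0


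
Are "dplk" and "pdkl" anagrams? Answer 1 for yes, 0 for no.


Strings: "dplk", "pdkl"
Sorted first:  dklp
Sorted second: dklp
Sorted forms match => anagrams

1


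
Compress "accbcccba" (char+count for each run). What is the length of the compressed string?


Input: accbcccba
Runs:
  'a' x 1 => "a1"
  'c' x 2 => "c2"
  'b' x 1 => "b1"
  'c' x 3 => "c3"
  'b' x 1 => "b1"
  'a' x 1 => "a1"
Compressed: "a1c2b1c3b1a1"
Compressed length: 12

12


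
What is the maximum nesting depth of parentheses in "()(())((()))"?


Input: "()(())((()))"
Tracking depth:
  Position 0 '(': depth becomes 1
  Position 1 ')': depth becomes 0
  Position 2 '(': depth becomes 1
  Position 3 '(': depth becomes 2
  Position 4 ')': depth becomes 1
  Position 5 ')': depth becomes 0
  Position 6 '(': depth becomes 1
  Position 7 '(': depth becomes 2
  Position 8 '(': depth becomes 3
  Position 9 ')': depth becomes 2
  Position 10 ')': depth becomes 1
  Position 11 ')': depth becomes 0
Maximum depth reached: 3

3


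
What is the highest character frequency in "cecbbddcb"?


Input: cecbbddcb
Character counts:
  'b': 3
  'c': 3
  'd': 2
  'e': 1
Maximum frequency: 3

3


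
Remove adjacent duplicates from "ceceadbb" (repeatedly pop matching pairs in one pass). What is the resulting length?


Input: ceceadbb
Stack-based adjacent duplicate removal:
  Read 'c': push. Stack: c
  Read 'e': push. Stack: ce
  Read 'c': push. Stack: cec
  Read 'e': push. Stack: cece
  Read 'a': push. Stack: cecea
  Read 'd': push. Stack: cecead
  Read 'b': push. Stack: ceceadb
  Read 'b': matches stack top 'b' => pop. Stack: cecead
Final stack: "cecead" (length 6)

6


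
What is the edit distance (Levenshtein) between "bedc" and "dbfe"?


Computing edit distance: "bedc" -> "dbfe"
DP table:
           d    b    f    e
      0    1    2    3    4
  b   1    1    1    2    3
  e   2    2    2    2    2
  d   3    2    3    3    3
  c   4    3    3    4    4
Edit distance = dp[4][4] = 4

4


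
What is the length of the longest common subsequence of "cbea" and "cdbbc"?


LCS of "cbea" and "cdbbc"
DP table:
           c    d    b    b    c
      0    0    0    0    0    0
  c   0    1    1    1    1    1
  b   0    1    1    2    2    2
  e   0    1    1    2    2    2
  a   0    1    1    2    2    2
LCS length = dp[4][5] = 2

2


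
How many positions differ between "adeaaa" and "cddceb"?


Comparing "adeaaa" and "cddceb" position by position:
  Position 0: 'a' vs 'c' => DIFFER
  Position 1: 'd' vs 'd' => same
  Position 2: 'e' vs 'd' => DIFFER
  Position 3: 'a' vs 'c' => DIFFER
  Position 4: 'a' vs 'e' => DIFFER
  Position 5: 'a' vs 'b' => DIFFER
Positions that differ: 5

5


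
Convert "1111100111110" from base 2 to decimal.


Input: "1111100111110" in base 2
Positional expansion:
  Digit '1' (value 1) x 2^12 = 4096
  Digit '1' (value 1) x 2^11 = 2048
  Digit '1' (value 1) x 2^10 = 1024
  Digit '1' (value 1) x 2^9 = 512
  Digit '1' (value 1) x 2^8 = 256
  Digit '0' (value 0) x 2^7 = 0
  Digit '0' (value 0) x 2^6 = 0
  Digit '1' (value 1) x 2^5 = 32
  Digit '1' (value 1) x 2^4 = 16
  Digit '1' (value 1) x 2^3 = 8
  Digit '1' (value 1) x 2^2 = 4
  Digit '1' (value 1) x 2^1 = 2
  Digit '0' (value 0) x 2^0 = 0
Sum = 7998

7998


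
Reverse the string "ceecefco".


Input: ceecefco
Reading characters right to left:
  Position 7: 'o'
  Position 6: 'c'
  Position 5: 'f'
  Position 4: 'e'
  Position 3: 'c'
  Position 2: 'e'
  Position 1: 'e'
  Position 0: 'c'
Reversed: ocfeceec

ocfeceec


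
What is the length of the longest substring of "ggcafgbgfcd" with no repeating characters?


Input: "ggcafgbgfcd"
Sliding window (track last position of each char):
  Position 0 ('g'): window [0,0] length 1 -- new best
  Position 1 ('g'): repeat (last at 0), move window start to 1
  Position 1 ('g'): window [1,1] length 1
  Position 2 ('c'): window [1,2] length 2 -- new best
  Position 3 ('a'): window [1,3] length 3 -- new best
  Position 4 ('f'): window [1,4] length 4 -- new best
  Position 5 ('g'): repeat (last at 1), move window start to 2
  Position 5 ('g'): window [2,5] length 4
  Position 6 ('b'): window [2,6] length 5 -- new best
  Position 7 ('g'): repeat (last at 5), move window start to 6
  Position 7 ('g'): window [6,7] length 2
  Position 8 ('f'): window [6,8] length 3
  Position 9 ('c'): window [6,9] length 4
  Position 10 ('d'): window [6,10] length 5
Longest substring with no repeats: "cafgb" with length 5

5


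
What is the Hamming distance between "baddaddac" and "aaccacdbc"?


Comparing "baddaddac" and "aaccacdbc" position by position:
  Position 0: 'b' vs 'a' => differ
  Position 1: 'a' vs 'a' => same
  Position 2: 'd' vs 'c' => differ
  Position 3: 'd' vs 'c' => differ
  Position 4: 'a' vs 'a' => same
  Position 5: 'd' vs 'c' => differ
  Position 6: 'd' vs 'd' => same
  Position 7: 'a' vs 'b' => differ
  Position 8: 'c' vs 'c' => same
Total differences (Hamming distance): 5

5


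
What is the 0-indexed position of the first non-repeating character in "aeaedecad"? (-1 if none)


Input: aeaedecad
Character frequencies:
  'a': 3
  'c': 1
  'd': 2
  'e': 3
Scanning left to right for freq == 1:
  Position 0 ('a'): freq=3, skip
  Position 1 ('e'): freq=3, skip
  Position 2 ('a'): freq=3, skip
  Position 3 ('e'): freq=3, skip
  Position 4 ('d'): freq=2, skip
  Position 5 ('e'): freq=3, skip
  Position 6 ('c'): unique! => answer = 6

6


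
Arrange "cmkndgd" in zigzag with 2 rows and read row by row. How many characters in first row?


Zigzag "cmkndgd" into 2 rows:
Placing characters:
  'c' => row 0
  'm' => row 1
  'k' => row 0
  'n' => row 1
  'd' => row 0
  'g' => row 1
  'd' => row 0
Rows:
  Row 0: "ckdd"
  Row 1: "mng"
First row length: 4

4


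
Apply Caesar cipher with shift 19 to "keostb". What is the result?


Caesar cipher: shift "keostb" by 19
  'k' (pos 10) + 19 = pos 3 = 'd'
  'e' (pos 4) + 19 = pos 23 = 'x'
  'o' (pos 14) + 19 = pos 7 = 'h'
  's' (pos 18) + 19 = pos 11 = 'l'
  't' (pos 19) + 19 = pos 12 = 'm'
  'b' (pos 1) + 19 = pos 20 = 'u'
Result: dxhlmu

dxhlmu


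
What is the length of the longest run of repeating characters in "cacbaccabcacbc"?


Input: "cacbaccabcacbc"
Scanning for longest run:
  Position 1 ('a'): new char, reset run to 1
  Position 2 ('c'): new char, reset run to 1
  Position 3 ('b'): new char, reset run to 1
  Position 4 ('a'): new char, reset run to 1
  Position 5 ('c'): new char, reset run to 1
  Position 6 ('c'): continues run of 'c', length=2
  Position 7 ('a'): new char, reset run to 1
  Position 8 ('b'): new char, reset run to 1
  Position 9 ('c'): new char, reset run to 1
  Position 10 ('a'): new char, reset run to 1
  Position 11 ('c'): new char, reset run to 1
  Position 12 ('b'): new char, reset run to 1
  Position 13 ('c'): new char, reset run to 1
Longest run: 'c' with length 2

2


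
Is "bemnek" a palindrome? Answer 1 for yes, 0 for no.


Input: bemnek
Reversed: kenmeb
  Compare pos 0 ('b') with pos 5 ('k'): MISMATCH
  Compare pos 1 ('e') with pos 4 ('e'): match
  Compare pos 2 ('m') with pos 3 ('n'): MISMATCH
Result: not a palindrome

0


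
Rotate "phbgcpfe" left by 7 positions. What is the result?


Input: "phbgcpfe", rotate left by 7
First 7 characters: "phbgcpf"
Remaining characters: "e"
Concatenate remaining + first: "e" + "phbgcpf" = "ephbgcpf"

ephbgcpf


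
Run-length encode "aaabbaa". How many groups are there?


Input: aaabbaa
Scanning for consecutive runs:
  Group 1: 'a' x 3 (positions 0-2)
  Group 2: 'b' x 2 (positions 3-4)
  Group 3: 'a' x 2 (positions 5-6)
Total groups: 3

3


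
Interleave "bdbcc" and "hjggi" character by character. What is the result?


Interleaving "bdbcc" and "hjggi":
  Position 0: 'b' from first, 'h' from second => "bh"
  Position 1: 'd' from first, 'j' from second => "dj"
  Position 2: 'b' from first, 'g' from second => "bg"
  Position 3: 'c' from first, 'g' from second => "cg"
  Position 4: 'c' from first, 'i' from second => "ci"
Result: bhdjbgcgci

bhdjbgcgci


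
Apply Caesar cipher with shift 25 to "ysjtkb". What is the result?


Caesar cipher: shift "ysjtkb" by 25
  'y' (pos 24) + 25 = pos 23 = 'x'
  's' (pos 18) + 25 = pos 17 = 'r'
  'j' (pos 9) + 25 = pos 8 = 'i'
  't' (pos 19) + 25 = pos 18 = 's'
  'k' (pos 10) + 25 = pos 9 = 'j'
  'b' (pos 1) + 25 = pos 0 = 'a'
Result: xrisja

xrisja


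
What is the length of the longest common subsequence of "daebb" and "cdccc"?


LCS of "daebb" and "cdccc"
DP table:
           c    d    c    c    c
      0    0    0    0    0    0
  d   0    0    1    1    1    1
  a   0    0    1    1    1    1
  e   0    0    1    1    1    1
  b   0    0    1    1    1    1
  b   0    0    1    1    1    1
LCS length = dp[5][5] = 1

1


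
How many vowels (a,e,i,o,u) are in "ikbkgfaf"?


Input: ikbkgfaf
Checking each character:
  'i' at position 0: vowel (running total: 1)
  'k' at position 1: consonant
  'b' at position 2: consonant
  'k' at position 3: consonant
  'g' at position 4: consonant
  'f' at position 5: consonant
  'a' at position 6: vowel (running total: 2)
  'f' at position 7: consonant
Total vowels: 2

2


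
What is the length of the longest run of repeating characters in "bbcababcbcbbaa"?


Input: "bbcababcbcbbaa"
Scanning for longest run:
  Position 1 ('b'): continues run of 'b', length=2
  Position 2 ('c'): new char, reset run to 1
  Position 3 ('a'): new char, reset run to 1
  Position 4 ('b'): new char, reset run to 1
  Position 5 ('a'): new char, reset run to 1
  Position 6 ('b'): new char, reset run to 1
  Position 7 ('c'): new char, reset run to 1
  Position 8 ('b'): new char, reset run to 1
  Position 9 ('c'): new char, reset run to 1
  Position 10 ('b'): new char, reset run to 1
  Position 11 ('b'): continues run of 'b', length=2
  Position 12 ('a'): new char, reset run to 1
  Position 13 ('a'): continues run of 'a', length=2
Longest run: 'b' with length 2

2


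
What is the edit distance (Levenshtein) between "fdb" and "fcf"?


Computing edit distance: "fdb" -> "fcf"
DP table:
           f    c    f
      0    1    2    3
  f   1    0    1    2
  d   2    1    1    2
  b   3    2    2    2
Edit distance = dp[3][3] = 2

2


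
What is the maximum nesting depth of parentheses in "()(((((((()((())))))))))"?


Input: "()(((((((()((())))))))))"
Tracking depth:
  Position 0 '(': depth becomes 1
  Position 1 ')': depth becomes 0
  Position 2 '(': depth becomes 1
  Position 3 '(': depth becomes 2
  Position 4 '(': depth becomes 3
  Position 5 '(': depth becomes 4
  Position 6 '(': depth becomes 5
  Position 7 '(': depth becomes 6
  Position 8 '(': depth becomes 7
  Position 9 '(': depth becomes 8
  Position 10 ')': depth becomes 7
  Position 11 '(': depth becomes 8
  Position 12 '(': depth becomes 9
  Position 13 '(': depth becomes 10
  Position 14 ')': depth becomes 9
  Position 15 ')': depth becomes 8
  Position 16 ')': depth becomes 7
  Position 17 ')': depth becomes 6
  Position 18 ')': depth becomes 5
  Position 19 ')': depth becomes 4
  Position 20 ')': depth becomes 3
  Position 21 ')': depth becomes 2
  Position 22 ')': depth becomes 1
  Position 23 ')': depth becomes 0
Maximum depth reached: 10

10


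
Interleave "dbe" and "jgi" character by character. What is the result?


Interleaving "dbe" and "jgi":
  Position 0: 'd' from first, 'j' from second => "dj"
  Position 1: 'b' from first, 'g' from second => "bg"
  Position 2: 'e' from first, 'i' from second => "ei"
Result: djbgei

djbgei


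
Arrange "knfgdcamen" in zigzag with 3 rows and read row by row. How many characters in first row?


Zigzag "knfgdcamen" into 3 rows:
Placing characters:
  'k' => row 0
  'n' => row 1
  'f' => row 2
  'g' => row 1
  'd' => row 0
  'c' => row 1
  'a' => row 2
  'm' => row 1
  'e' => row 0
  'n' => row 1
Rows:
  Row 0: "kde"
  Row 1: "ngcmn"
  Row 2: "fa"
First row length: 3

3


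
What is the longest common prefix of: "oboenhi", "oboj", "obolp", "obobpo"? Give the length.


Words: oboenhi, oboj, obolp, obobpo
  Position 0: all 'o' => match
  Position 1: all 'b' => match
  Position 2: all 'o' => match
  Position 3: ('e', 'j', 'l', 'b') => mismatch, stop
LCP = "obo" (length 3)

3


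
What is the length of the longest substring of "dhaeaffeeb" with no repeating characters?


Input: "dhaeaffeeb"
Sliding window (track last position of each char):
  Position 0 ('d'): window [0,0] length 1 -- new best
  Position 1 ('h'): window [0,1] length 2 -- new best
  Position 2 ('a'): window [0,2] length 3 -- new best
  Position 3 ('e'): window [0,3] length 4 -- new best
  Position 4 ('a'): repeat (last at 2), move window start to 3
  Position 4 ('a'): window [3,4] length 2
  Position 5 ('f'): window [3,5] length 3
  Position 6 ('f'): repeat (last at 5), move window start to 6
  Position 6 ('f'): window [6,6] length 1
  Position 7 ('e'): window [6,7] length 2
  Position 8 ('e'): repeat (last at 7), move window start to 8
  Position 8 ('e'): window [8,8] length 1
  Position 9 ('b'): window [8,9] length 2
Longest substring with no repeats: "dhae" with length 4

4


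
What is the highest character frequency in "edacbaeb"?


Input: edacbaeb
Character counts:
  'a': 2
  'b': 2
  'c': 1
  'd': 1
  'e': 2
Maximum frequency: 2

2


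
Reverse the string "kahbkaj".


Input: kahbkaj
Reading characters right to left:
  Position 6: 'j'
  Position 5: 'a'
  Position 4: 'k'
  Position 3: 'b'
  Position 2: 'h'
  Position 1: 'a'
  Position 0: 'k'
Reversed: jakbhak

jakbhak


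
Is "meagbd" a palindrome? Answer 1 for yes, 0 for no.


Input: meagbd
Reversed: dbgaem
  Compare pos 0 ('m') with pos 5 ('d'): MISMATCH
  Compare pos 1 ('e') with pos 4 ('b'): MISMATCH
  Compare pos 2 ('a') with pos 3 ('g'): MISMATCH
Result: not a palindrome

0


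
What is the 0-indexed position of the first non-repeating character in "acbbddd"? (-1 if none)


Input: acbbddd
Character frequencies:
  'a': 1
  'b': 2
  'c': 1
  'd': 3
Scanning left to right for freq == 1:
  Position 0 ('a'): unique! => answer = 0

0


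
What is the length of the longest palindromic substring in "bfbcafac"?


Input: "bfbcafac"
Checking substrings for palindromes:
  [3:8] "cafac" (len 5) => palindrome
  [0:3] "bfb" (len 3) => palindrome
  [4:7] "afa" (len 3) => palindrome
Longest palindromic substring: "cafac" with length 5

5


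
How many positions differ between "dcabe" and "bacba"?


Comparing "dcabe" and "bacba" position by position:
  Position 0: 'd' vs 'b' => DIFFER
  Position 1: 'c' vs 'a' => DIFFER
  Position 2: 'a' vs 'c' => DIFFER
  Position 3: 'b' vs 'b' => same
  Position 4: 'e' vs 'a' => DIFFER
Positions that differ: 4

4


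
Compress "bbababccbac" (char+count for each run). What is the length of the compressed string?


Input: bbababccbac
Runs:
  'b' x 2 => "b2"
  'a' x 1 => "a1"
  'b' x 1 => "b1"
  'a' x 1 => "a1"
  'b' x 1 => "b1"
  'c' x 2 => "c2"
  'b' x 1 => "b1"
  'a' x 1 => "a1"
  'c' x 1 => "c1"
Compressed: "b2a1b1a1b1c2b1a1c1"
Compressed length: 18

18


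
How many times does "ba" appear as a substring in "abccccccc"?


Searching for "ba" in "abccccccc"
Scanning each position:
  Position 0: "ab" => no
  Position 1: "bc" => no
  Position 2: "cc" => no
  Position 3: "cc" => no
  Position 4: "cc" => no
  Position 5: "cc" => no
  Position 6: "cc" => no
  Position 7: "cc" => no
Total occurrences: 0

0


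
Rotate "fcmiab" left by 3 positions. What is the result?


Input: "fcmiab", rotate left by 3
First 3 characters: "fcm"
Remaining characters: "iab"
Concatenate remaining + first: "iab" + "fcm" = "iabfcm"

iabfcm


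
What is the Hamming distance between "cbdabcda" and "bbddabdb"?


Comparing "cbdabcda" and "bbddabdb" position by position:
  Position 0: 'c' vs 'b' => differ
  Position 1: 'b' vs 'b' => same
  Position 2: 'd' vs 'd' => same
  Position 3: 'a' vs 'd' => differ
  Position 4: 'b' vs 'a' => differ
  Position 5: 'c' vs 'b' => differ
  Position 6: 'd' vs 'd' => same
  Position 7: 'a' vs 'b' => differ
Total differences (Hamming distance): 5

5


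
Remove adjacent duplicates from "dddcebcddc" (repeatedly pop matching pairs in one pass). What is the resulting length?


Input: dddcebcddc
Stack-based adjacent duplicate removal:
  Read 'd': push. Stack: d
  Read 'd': matches stack top 'd' => pop. Stack: (empty)
  Read 'd': push. Stack: d
  Read 'c': push. Stack: dc
  Read 'e': push. Stack: dce
  Read 'b': push. Stack: dceb
  Read 'c': push. Stack: dcebc
  Read 'd': push. Stack: dcebcd
  Read 'd': matches stack top 'd' => pop. Stack: dcebc
  Read 'c': matches stack top 'c' => pop. Stack: dceb
Final stack: "dceb" (length 4)

4


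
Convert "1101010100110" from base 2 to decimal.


Input: "1101010100110" in base 2
Positional expansion:
  Digit '1' (value 1) x 2^12 = 4096
  Digit '1' (value 1) x 2^11 = 2048
  Digit '0' (value 0) x 2^10 = 0
  Digit '1' (value 1) x 2^9 = 512
  Digit '0' (value 0) x 2^8 = 0
  Digit '1' (value 1) x 2^7 = 128
  Digit '0' (value 0) x 2^6 = 0
  Digit '1' (value 1) x 2^5 = 32
  Digit '0' (value 0) x 2^4 = 0
  Digit '0' (value 0) x 2^3 = 0
  Digit '1' (value 1) x 2^2 = 4
  Digit '1' (value 1) x 2^1 = 2
  Digit '0' (value 0) x 2^0 = 0
Sum = 6822

6822


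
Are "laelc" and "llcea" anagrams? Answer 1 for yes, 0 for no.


Strings: "laelc", "llcea"
Sorted first:  acell
Sorted second: acell
Sorted forms match => anagrams

1


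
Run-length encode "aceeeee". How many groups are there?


Input: aceeeee
Scanning for consecutive runs:
  Group 1: 'a' x 1 (positions 0-0)
  Group 2: 'c' x 1 (positions 1-1)
  Group 3: 'e' x 5 (positions 2-6)
Total groups: 3

3


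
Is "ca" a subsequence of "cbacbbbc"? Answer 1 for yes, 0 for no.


Check if "ca" is a subsequence of "cbacbbbc"
Greedy scan:
  Position 0 ('c'): matches sub[0] = 'c'
  Position 1 ('b'): no match needed
  Position 2 ('a'): matches sub[1] = 'a'
  Position 3 ('c'): no match needed
  Position 4 ('b'): no match needed
  Position 5 ('b'): no match needed
  Position 6 ('b'): no match needed
  Position 7 ('c'): no match needed
All 2 characters matched => is a subsequence

1


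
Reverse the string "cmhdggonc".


Input: cmhdggonc
Reading characters right to left:
  Position 8: 'c'
  Position 7: 'n'
  Position 6: 'o'
  Position 5: 'g'
  Position 4: 'g'
  Position 3: 'd'
  Position 2: 'h'
  Position 1: 'm'
  Position 0: 'c'
Reversed: cnoggdhmc

cnoggdhmc


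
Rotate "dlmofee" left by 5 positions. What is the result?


Input: "dlmofee", rotate left by 5
First 5 characters: "dlmof"
Remaining characters: "ee"
Concatenate remaining + first: "ee" + "dlmof" = "eedlmof"

eedlmof


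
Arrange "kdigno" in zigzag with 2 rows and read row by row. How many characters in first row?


Zigzag "kdigno" into 2 rows:
Placing characters:
  'k' => row 0
  'd' => row 1
  'i' => row 0
  'g' => row 1
  'n' => row 0
  'o' => row 1
Rows:
  Row 0: "kin"
  Row 1: "dgo"
First row length: 3

3


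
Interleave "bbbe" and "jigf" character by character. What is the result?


Interleaving "bbbe" and "jigf":
  Position 0: 'b' from first, 'j' from second => "bj"
  Position 1: 'b' from first, 'i' from second => "bi"
  Position 2: 'b' from first, 'g' from second => "bg"
  Position 3: 'e' from first, 'f' from second => "ef"
Result: bjbibgef

bjbibgef


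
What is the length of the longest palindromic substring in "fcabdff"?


Input: "fcabdff"
Checking substrings for palindromes:
  [5:7] "ff" (len 2) => palindrome
Longest palindromic substring: "ff" with length 2

2


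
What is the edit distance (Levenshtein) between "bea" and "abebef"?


Computing edit distance: "bea" -> "abebef"
DP table:
           a    b    e    b    e    f
      0    1    2    3    4    5    6
  b   1    1    1    2    3    4    5
  e   2    2    2    1    2    3    4
  a   3    2    3    2    2    3    4
Edit distance = dp[3][6] = 4

4


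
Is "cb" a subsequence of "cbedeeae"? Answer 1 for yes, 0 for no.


Check if "cb" is a subsequence of "cbedeeae"
Greedy scan:
  Position 0 ('c'): matches sub[0] = 'c'
  Position 1 ('b'): matches sub[1] = 'b'
  Position 2 ('e'): no match needed
  Position 3 ('d'): no match needed
  Position 4 ('e'): no match needed
  Position 5 ('e'): no match needed
  Position 6 ('a'): no match needed
  Position 7 ('e'): no match needed
All 2 characters matched => is a subsequence

1


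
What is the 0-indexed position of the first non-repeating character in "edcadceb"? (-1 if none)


Input: edcadceb
Character frequencies:
  'a': 1
  'b': 1
  'c': 2
  'd': 2
  'e': 2
Scanning left to right for freq == 1:
  Position 0 ('e'): freq=2, skip
  Position 1 ('d'): freq=2, skip
  Position 2 ('c'): freq=2, skip
  Position 3 ('a'): unique! => answer = 3

3


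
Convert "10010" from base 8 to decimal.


Input: "10010" in base 8
Positional expansion:
  Digit '1' (value 1) x 8^4 = 4096
  Digit '0' (value 0) x 8^3 = 0
  Digit '0' (value 0) x 8^2 = 0
  Digit '1' (value 1) x 8^1 = 8
  Digit '0' (value 0) x 8^0 = 0
Sum = 4104

4104


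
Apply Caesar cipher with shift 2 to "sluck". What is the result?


Caesar cipher: shift "sluck" by 2
  's' (pos 18) + 2 = pos 20 = 'u'
  'l' (pos 11) + 2 = pos 13 = 'n'
  'u' (pos 20) + 2 = pos 22 = 'w'
  'c' (pos 2) + 2 = pos 4 = 'e'
  'k' (pos 10) + 2 = pos 12 = 'm'
Result: unwem

unwem


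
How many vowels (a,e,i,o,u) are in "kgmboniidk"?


Input: kgmboniidk
Checking each character:
  'k' at position 0: consonant
  'g' at position 1: consonant
  'm' at position 2: consonant
  'b' at position 3: consonant
  'o' at position 4: vowel (running total: 1)
  'n' at position 5: consonant
  'i' at position 6: vowel (running total: 2)
  'i' at position 7: vowel (running total: 3)
  'd' at position 8: consonant
  'k' at position 9: consonant
Total vowels: 3

3


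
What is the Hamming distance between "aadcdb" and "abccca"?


Comparing "aadcdb" and "abccca" position by position:
  Position 0: 'a' vs 'a' => same
  Position 1: 'a' vs 'b' => differ
  Position 2: 'd' vs 'c' => differ
  Position 3: 'c' vs 'c' => same
  Position 4: 'd' vs 'c' => differ
  Position 5: 'b' vs 'a' => differ
Total differences (Hamming distance): 4

4


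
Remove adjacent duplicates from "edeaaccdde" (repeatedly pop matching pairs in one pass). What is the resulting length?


Input: edeaaccdde
Stack-based adjacent duplicate removal:
  Read 'e': push. Stack: e
  Read 'd': push. Stack: ed
  Read 'e': push. Stack: ede
  Read 'a': push. Stack: edea
  Read 'a': matches stack top 'a' => pop. Stack: ede
  Read 'c': push. Stack: edec
  Read 'c': matches stack top 'c' => pop. Stack: ede
  Read 'd': push. Stack: eded
  Read 'd': matches stack top 'd' => pop. Stack: ede
  Read 'e': matches stack top 'e' => pop. Stack: ed
Final stack: "ed" (length 2)

2


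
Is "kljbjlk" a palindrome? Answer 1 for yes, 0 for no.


Input: kljbjlk
Reversed: kljbjlk
  Compare pos 0 ('k') with pos 6 ('k'): match
  Compare pos 1 ('l') with pos 5 ('l'): match
  Compare pos 2 ('j') with pos 4 ('j'): match
Result: palindrome

1


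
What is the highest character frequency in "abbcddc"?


Input: abbcddc
Character counts:
  'a': 1
  'b': 2
  'c': 2
  'd': 2
Maximum frequency: 2

2


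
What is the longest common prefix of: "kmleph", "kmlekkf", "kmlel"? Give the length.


Words: kmleph, kmlekkf, kmlel
  Position 0: all 'k' => match
  Position 1: all 'm' => match
  Position 2: all 'l' => match
  Position 3: all 'e' => match
  Position 4: ('p', 'k', 'l') => mismatch, stop
LCP = "kmle" (length 4)

4


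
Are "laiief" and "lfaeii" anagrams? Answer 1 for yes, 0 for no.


Strings: "laiief", "lfaeii"
Sorted first:  aefiil
Sorted second: aefiil
Sorted forms match => anagrams

1


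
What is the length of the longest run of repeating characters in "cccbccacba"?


Input: "cccbccacba"
Scanning for longest run:
  Position 1 ('c'): continues run of 'c', length=2
  Position 2 ('c'): continues run of 'c', length=3
  Position 3 ('b'): new char, reset run to 1
  Position 4 ('c'): new char, reset run to 1
  Position 5 ('c'): continues run of 'c', length=2
  Position 6 ('a'): new char, reset run to 1
  Position 7 ('c'): new char, reset run to 1
  Position 8 ('b'): new char, reset run to 1
  Position 9 ('a'): new char, reset run to 1
Longest run: 'c' with length 3

3


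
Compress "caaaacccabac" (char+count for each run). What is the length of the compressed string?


Input: caaaacccabac
Runs:
  'c' x 1 => "c1"
  'a' x 4 => "a4"
  'c' x 3 => "c3"
  'a' x 1 => "a1"
  'b' x 1 => "b1"
  'a' x 1 => "a1"
  'c' x 1 => "c1"
Compressed: "c1a4c3a1b1a1c1"
Compressed length: 14

14


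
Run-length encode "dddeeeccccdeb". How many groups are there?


Input: dddeeeccccdeb
Scanning for consecutive runs:
  Group 1: 'd' x 3 (positions 0-2)
  Group 2: 'e' x 3 (positions 3-5)
  Group 3: 'c' x 4 (positions 6-9)
  Group 4: 'd' x 1 (positions 10-10)
  Group 5: 'e' x 1 (positions 11-11)
  Group 6: 'b' x 1 (positions 12-12)
Total groups: 6

6


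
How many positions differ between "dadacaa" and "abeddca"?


Comparing "dadacaa" and "abeddca" position by position:
  Position 0: 'd' vs 'a' => DIFFER
  Position 1: 'a' vs 'b' => DIFFER
  Position 2: 'd' vs 'e' => DIFFER
  Position 3: 'a' vs 'd' => DIFFER
  Position 4: 'c' vs 'd' => DIFFER
  Position 5: 'a' vs 'c' => DIFFER
  Position 6: 'a' vs 'a' => same
Positions that differ: 6

6


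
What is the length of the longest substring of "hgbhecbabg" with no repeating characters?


Input: "hgbhecbabg"
Sliding window (track last position of each char):
  Position 0 ('h'): window [0,0] length 1 -- new best
  Position 1 ('g'): window [0,1] length 2 -- new best
  Position 2 ('b'): window [0,2] length 3 -- new best
  Position 3 ('h'): repeat (last at 0), move window start to 1
  Position 3 ('h'): window [1,3] length 3
  Position 4 ('e'): window [1,4] length 4 -- new best
  Position 5 ('c'): window [1,5] length 5 -- new best
  Position 6 ('b'): repeat (last at 2), move window start to 3
  Position 6 ('b'): window [3,6] length 4
  Position 7 ('a'): window [3,7] length 5
  Position 8 ('b'): repeat (last at 6), move window start to 7
  Position 8 ('b'): window [7,8] length 2
  Position 9 ('g'): window [7,9] length 3
Longest substring with no repeats: "gbhec" with length 5

5


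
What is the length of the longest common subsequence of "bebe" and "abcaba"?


LCS of "bebe" and "abcaba"
DP table:
           a    b    c    a    b    a
      0    0    0    0    0    0    0
  b   0    0    1    1    1    1    1
  e   0    0    1    1    1    1    1
  b   0    0    1    1    1    2    2
  e   0    0    1    1    1    2    2
LCS length = dp[4][6] = 2

2


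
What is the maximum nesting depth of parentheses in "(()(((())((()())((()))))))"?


Input: "(()(((())((()())((()))))))"
Tracking depth:
  Position 0 '(': depth becomes 1
  Position 1 '(': depth becomes 2
  Position 2 ')': depth becomes 1
  Position 3 '(': depth becomes 2
  Position 4 '(': depth becomes 3
  Position 5 '(': depth becomes 4
  Position 6 '(': depth becomes 5
  Position 7 ')': depth becomes 4
  Position 8 ')': depth becomes 3
  Position 9 '(': depth becomes 4
  Position 10 '(': depth becomes 5
  Position 11 '(': depth becomes 6
  Position 12 ')': depth becomes 5
  Position 13 '(': depth becomes 6
  Position 14 ')': depth becomes 5
  Position 15 ')': depth becomes 4
  Position 16 '(': depth becomes 5
  Position 17 '(': depth becomes 6
  Position 18 '(': depth becomes 7
  Position 19 ')': depth becomes 6
  Position 20 ')': depth becomes 5
  Position 21 ')': depth becomes 4
  Position 22 ')': depth becomes 3
  Position 23 ')': depth becomes 2
  Position 24 ')': depth becomes 1
  Position 25 ')': depth becomes 0
Maximum depth reached: 7

7


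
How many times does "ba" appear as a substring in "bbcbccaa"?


Searching for "ba" in "bbcbccaa"
Scanning each position:
  Position 0: "bb" => no
  Position 1: "bc" => no
  Position 2: "cb" => no
  Position 3: "bc" => no
  Position 4: "cc" => no
  Position 5: "ca" => no
  Position 6: "aa" => no
Total occurrences: 0

0


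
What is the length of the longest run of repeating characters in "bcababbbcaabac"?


Input: "bcababbbcaabac"
Scanning for longest run:
  Position 1 ('c'): new char, reset run to 1
  Position 2 ('a'): new char, reset run to 1
  Position 3 ('b'): new char, reset run to 1
  Position 4 ('a'): new char, reset run to 1
  Position 5 ('b'): new char, reset run to 1
  Position 6 ('b'): continues run of 'b', length=2
  Position 7 ('b'): continues run of 'b', length=3
  Position 8 ('c'): new char, reset run to 1
  Position 9 ('a'): new char, reset run to 1
  Position 10 ('a'): continues run of 'a', length=2
  Position 11 ('b'): new char, reset run to 1
  Position 12 ('a'): new char, reset run to 1
  Position 13 ('c'): new char, reset run to 1
Longest run: 'b' with length 3

3


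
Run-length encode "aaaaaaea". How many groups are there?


Input: aaaaaaea
Scanning for consecutive runs:
  Group 1: 'a' x 6 (positions 0-5)
  Group 2: 'e' x 1 (positions 6-6)
  Group 3: 'a' x 1 (positions 7-7)
Total groups: 3

3


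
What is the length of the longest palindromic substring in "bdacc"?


Input: "bdacc"
Checking substrings for palindromes:
  [3:5] "cc" (len 2) => palindrome
Longest palindromic substring: "cc" with length 2

2


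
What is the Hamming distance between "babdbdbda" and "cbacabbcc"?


Comparing "babdbdbda" and "cbacabbcc" position by position:
  Position 0: 'b' vs 'c' => differ
  Position 1: 'a' vs 'b' => differ
  Position 2: 'b' vs 'a' => differ
  Position 3: 'd' vs 'c' => differ
  Position 4: 'b' vs 'a' => differ
  Position 5: 'd' vs 'b' => differ
  Position 6: 'b' vs 'b' => same
  Position 7: 'd' vs 'c' => differ
  Position 8: 'a' vs 'c' => differ
Total differences (Hamming distance): 8

8


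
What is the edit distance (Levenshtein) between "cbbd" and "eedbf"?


Computing edit distance: "cbbd" -> "eedbf"
DP table:
           e    e    d    b    f
      0    1    2    3    4    5
  c   1    1    2    3    4    5
  b   2    2    2    3    3    4
  b   3    3    3    3    3    4
  d   4    4    4    3    4    4
Edit distance = dp[4][5] = 4

4


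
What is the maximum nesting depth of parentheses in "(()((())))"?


Input: "(()((())))"
Tracking depth:
  Position 0 '(': depth becomes 1
  Position 1 '(': depth becomes 2
  Position 2 ')': depth becomes 1
  Position 3 '(': depth becomes 2
  Position 4 '(': depth becomes 3
  Position 5 '(': depth becomes 4
  Position 6 ')': depth becomes 3
  Position 7 ')': depth becomes 2
  Position 8 ')': depth becomes 1
  Position 9 ')': depth becomes 0
Maximum depth reached: 4

4


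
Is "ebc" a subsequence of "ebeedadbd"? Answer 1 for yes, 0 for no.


Check if "ebc" is a subsequence of "ebeedadbd"
Greedy scan:
  Position 0 ('e'): matches sub[0] = 'e'
  Position 1 ('b'): matches sub[1] = 'b'
  Position 2 ('e'): no match needed
  Position 3 ('e'): no match needed
  Position 4 ('d'): no match needed
  Position 5 ('a'): no match needed
  Position 6 ('d'): no match needed
  Position 7 ('b'): no match needed
  Position 8 ('d'): no match needed
Only matched 2/3 characters => not a subsequence

0


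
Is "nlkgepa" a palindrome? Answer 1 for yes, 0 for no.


Input: nlkgepa
Reversed: apegkln
  Compare pos 0 ('n') with pos 6 ('a'): MISMATCH
  Compare pos 1 ('l') with pos 5 ('p'): MISMATCH
  Compare pos 2 ('k') with pos 4 ('e'): MISMATCH
Result: not a palindrome

0


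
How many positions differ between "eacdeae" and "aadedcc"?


Comparing "eacdeae" and "aadedcc" position by position:
  Position 0: 'e' vs 'a' => DIFFER
  Position 1: 'a' vs 'a' => same
  Position 2: 'c' vs 'd' => DIFFER
  Position 3: 'd' vs 'e' => DIFFER
  Position 4: 'e' vs 'd' => DIFFER
  Position 5: 'a' vs 'c' => DIFFER
  Position 6: 'e' vs 'c' => DIFFER
Positions that differ: 6

6


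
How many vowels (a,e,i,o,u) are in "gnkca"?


Input: gnkca
Checking each character:
  'g' at position 0: consonant
  'n' at position 1: consonant
  'k' at position 2: consonant
  'c' at position 3: consonant
  'a' at position 4: vowel (running total: 1)
Total vowels: 1

1


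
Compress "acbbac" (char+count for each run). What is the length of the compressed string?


Input: acbbac
Runs:
  'a' x 1 => "a1"
  'c' x 1 => "c1"
  'b' x 2 => "b2"
  'a' x 1 => "a1"
  'c' x 1 => "c1"
Compressed: "a1c1b2a1c1"
Compressed length: 10

10


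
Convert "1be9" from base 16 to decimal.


Input: "1be9" in base 16
Positional expansion:
  Digit '1' (value 1) x 16^3 = 4096
  Digit 'b' (value 11) x 16^2 = 2816
  Digit 'e' (value 14) x 16^1 = 224
  Digit '9' (value 9) x 16^0 = 9
Sum = 7145

7145


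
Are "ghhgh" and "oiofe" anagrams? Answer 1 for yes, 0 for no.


Strings: "ghhgh", "oiofe"
Sorted first:  gghhh
Sorted second: efioo
Differ at position 0: 'g' vs 'e' => not anagrams

0


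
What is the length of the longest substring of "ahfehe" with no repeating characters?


Input: "ahfehe"
Sliding window (track last position of each char):
  Position 0 ('a'): window [0,0] length 1 -- new best
  Position 1 ('h'): window [0,1] length 2 -- new best
  Position 2 ('f'): window [0,2] length 3 -- new best
  Position 3 ('e'): window [0,3] length 4 -- new best
  Position 4 ('h'): repeat (last at 1), move window start to 2
  Position 4 ('h'): window [2,4] length 3
  Position 5 ('e'): repeat (last at 3), move window start to 4
  Position 5 ('e'): window [4,5] length 2
Longest substring with no repeats: "ahfe" with length 4

4
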